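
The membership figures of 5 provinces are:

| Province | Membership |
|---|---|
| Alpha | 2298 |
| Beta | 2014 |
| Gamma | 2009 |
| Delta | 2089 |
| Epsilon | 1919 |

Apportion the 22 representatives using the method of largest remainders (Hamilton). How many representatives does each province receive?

Alpha: 5, Beta: 4, Gamma: 4, Delta: 5, Epsilon: 4

Standard divisor: 10329 ÷ 22 ≈ 469.5.
Standard quotas: Alpha 4.895, Beta 4.290, Gamma 4.279, Delta 4.449, Epsilon 4.087.
Lower quotas: Alpha 4, Beta 4, Gamma 4, Delta 4, Epsilon 4 (sum 20, leaving 2 seats).
Remainders in descending order: Alpha 0.895, Delta 0.449, Beta 0.290, Gamma 0.279, Epsilon 0.087.
Largest remainders: Alpha, Delta receive the extra seats.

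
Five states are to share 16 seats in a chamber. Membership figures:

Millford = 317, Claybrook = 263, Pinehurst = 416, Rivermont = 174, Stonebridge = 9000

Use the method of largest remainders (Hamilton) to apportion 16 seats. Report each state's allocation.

Standard divisor: 10170 ÷ 16 ≈ 635.625.
Standard quotas: Millford 0.4987, Claybrook 0.4138, Pinehurst 0.6545, Rivermont 0.2737, Stonebridge 14.1593.
Lower quotas: Millford 0, Claybrook 0, Pinehurst 0, Rivermont 0, Stonebridge 14 (sum 14, leaving 2 seats).
Remainders in descending order: Pinehurst 0.6545, Millford 0.4987, Claybrook 0.4138, Rivermont 0.2737, Stonebridge 0.1593.
The surplus seats go to Pinehurst, Millford.

Millford=1, Claybrook=0, Pinehurst=1, Rivermont=0, Stonebridge=14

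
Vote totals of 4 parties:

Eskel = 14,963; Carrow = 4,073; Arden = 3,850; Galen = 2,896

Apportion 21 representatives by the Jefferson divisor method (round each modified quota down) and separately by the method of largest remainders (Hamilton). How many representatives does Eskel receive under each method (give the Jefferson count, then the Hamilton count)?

Jefferson: Eskel 13, Carrow 3, Arden 3, Galen 2.
Hamilton: Eskel 12, Carrow 3, Arden 3, Galen 3.
Eskel gets 13 under Jefferson and 12 under Hamilton.

13 and 12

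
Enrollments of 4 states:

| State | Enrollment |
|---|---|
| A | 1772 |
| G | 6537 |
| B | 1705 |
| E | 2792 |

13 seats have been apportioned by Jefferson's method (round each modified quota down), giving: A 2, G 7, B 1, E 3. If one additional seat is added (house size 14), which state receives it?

Priority for the next seat is population ÷ (current seats + 1).
Priorities: A 590.667, G 817.125, B 852.500, E 698.000.
Highest priority: B.

B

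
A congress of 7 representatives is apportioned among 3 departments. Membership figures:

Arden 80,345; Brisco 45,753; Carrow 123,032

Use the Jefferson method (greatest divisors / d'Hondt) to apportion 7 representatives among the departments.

Arden 2, Brisco 1, Carrow 4

Standard divisor 249130/7 ≈ 35590; standard quotas: Arden 2.258, Brisco 1.286, Carrow 3.457.
Rounding down gives 2, 1, 3 = 6 seats, so the divisor must be adjusted.
With modified divisor 28800: modified quotas Arden 2.790, Brisco 1.589, Carrow 4.272.
Rounding down: Arden 2, Brisco 1, Carrow 4 (total 7).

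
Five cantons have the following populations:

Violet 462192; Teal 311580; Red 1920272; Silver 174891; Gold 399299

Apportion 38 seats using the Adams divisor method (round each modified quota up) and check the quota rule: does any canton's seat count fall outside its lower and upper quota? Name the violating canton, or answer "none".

Red

Standard quotas: Violet 5.374, Teal 3.623, Red 22.327, Silver 2.033, Gold 4.643.
Adams allocation: Violet 6, Teal 4, Red 21, Silver 2, Gold 5.
Red has quota 22.327 (lower 22, upper 23) but receives 21 — outside the quota interval.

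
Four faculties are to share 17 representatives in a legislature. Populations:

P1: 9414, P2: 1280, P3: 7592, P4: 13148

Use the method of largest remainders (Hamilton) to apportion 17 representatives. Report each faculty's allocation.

P1=5, P2=1, P3=4, P4=7

The standard divisor is 31434/17 ≈ 1849.059.
Standard quotas: P1 5.0912, P2 0.6922, P3 4.1059, P4 7.1106.
Lower quotas: P1 5, P2 0, P3 4, P4 7 (sum 16, leaving 1 seat).
Remainders in descending order: P2 0.6922, P4 0.1106, P3 0.1059, P1 0.0912.
Largest remainder: P2 receives the extra seat.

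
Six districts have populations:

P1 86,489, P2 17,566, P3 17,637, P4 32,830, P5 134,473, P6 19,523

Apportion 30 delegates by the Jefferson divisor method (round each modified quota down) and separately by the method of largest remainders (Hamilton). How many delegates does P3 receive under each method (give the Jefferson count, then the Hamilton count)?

1 and 2

Jefferson: P1 9, P2 1, P3 1, P4 3, P5 14, P6 2.
Hamilton: P1 8, P2 2, P3 2, P4 3, P5 13, P6 2.
P3 gets 1 under Jefferson and 2 under Hamilton.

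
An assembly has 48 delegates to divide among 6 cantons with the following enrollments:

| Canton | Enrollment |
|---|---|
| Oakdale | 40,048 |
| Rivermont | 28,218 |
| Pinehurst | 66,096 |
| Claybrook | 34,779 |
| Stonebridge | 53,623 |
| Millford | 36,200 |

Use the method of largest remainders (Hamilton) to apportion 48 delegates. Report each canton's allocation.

Oakdale 7; Rivermont 5; Pinehurst 12; Claybrook 7; Stonebridge 10; Millford 7

Total 258964; standard divisor 258964/48 ≈ 5395.083.
Standard quotas: Oakdale 7.4231, Rivermont 5.2303, Pinehurst 12.2512, Claybrook 6.4464, Stonebridge 9.9392, Millford 6.7098.
Lower quotas: Oakdale 7, Rivermont 5, Pinehurst 12, Claybrook 6, Stonebridge 9, Millford 6 (sum 45, leaving 3 seats).
Remainders in descending order: Stonebridge 0.9392, Millford 0.7098, Claybrook 0.4464, Oakdale 0.4231, Pinehurst 0.2512, Rivermont 0.2303.
The surplus seats go to Stonebridge, Millford, Claybrook.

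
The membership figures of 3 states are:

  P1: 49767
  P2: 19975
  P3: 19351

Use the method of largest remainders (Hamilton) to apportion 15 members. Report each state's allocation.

Total 89093; standard divisor 89093/15 ≈ 5939.533.
Standard quotas: P1 8.3789, P2 3.3631, P3 3.2580.
Lower quotas: P1 8, P2 3, P3 3 (sum 14, leaving 1 seat).
Remainders in descending order: P1 0.3789, P2 0.3631, P3 0.2580.
Largest remainder: P1 receives the extra seat.

P1 9; P2 3; P3 3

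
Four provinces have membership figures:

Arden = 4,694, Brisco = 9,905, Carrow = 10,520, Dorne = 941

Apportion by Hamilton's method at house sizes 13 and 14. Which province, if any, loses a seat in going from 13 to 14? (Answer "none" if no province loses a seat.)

At 13 seats: Arden 2, Brisco 5, Carrow 5, Dorne 1.
At 14 seats: Arden 3, Brisco 5, Carrow 6, Dorne 0.
Dorne drops from 1 to 0.

Dorne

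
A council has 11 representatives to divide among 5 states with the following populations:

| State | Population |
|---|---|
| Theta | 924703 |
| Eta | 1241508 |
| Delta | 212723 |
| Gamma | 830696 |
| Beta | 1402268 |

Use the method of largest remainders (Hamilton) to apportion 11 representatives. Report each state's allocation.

Theta=2, Eta=3, Delta=1, Gamma=2, Beta=3

Standard divisor: 4611898 ÷ 11 ≈ 419263.455.
Standard quotas: Theta 2.2055, Eta 2.9612, Delta 0.5074, Gamma 1.9813, Beta 3.3446.
Lower quotas: Theta 2, Eta 2, Delta 0, Gamma 1, Beta 3 (sum 8, leaving 3 seats).
Remainders in descending order: Gamma 0.9813, Eta 0.9612, Delta 0.5074, Beta 0.3446, Theta 0.2055.
Largest remainders: Gamma, Eta, Delta receive the extra seats.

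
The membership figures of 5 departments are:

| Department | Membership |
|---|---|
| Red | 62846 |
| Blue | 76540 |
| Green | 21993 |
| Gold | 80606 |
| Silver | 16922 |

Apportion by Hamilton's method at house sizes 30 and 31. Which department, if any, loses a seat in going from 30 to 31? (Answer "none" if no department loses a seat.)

none

At 30 seats: Red 7, Blue 9, Green 3, Gold 9, Silver 2.
At 31 seats: Red 7, Blue 9, Green 3, Gold 10, Silver 2.
No department's allocation decreased.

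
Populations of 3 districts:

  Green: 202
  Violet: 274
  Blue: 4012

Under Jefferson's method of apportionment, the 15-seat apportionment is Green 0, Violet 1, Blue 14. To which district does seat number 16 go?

Blue

Priority for the next seat is population ÷ (current seats + 1).
Priorities: Green 202.000, Violet 137.000, Blue 267.467.
Highest priority: Blue.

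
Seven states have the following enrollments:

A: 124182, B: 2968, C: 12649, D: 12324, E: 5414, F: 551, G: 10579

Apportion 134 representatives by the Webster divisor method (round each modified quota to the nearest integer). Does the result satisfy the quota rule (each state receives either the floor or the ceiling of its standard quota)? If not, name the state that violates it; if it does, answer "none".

A

Standard quotas: A 98.658, B 2.358, C 10.049, D 9.791, E 4.301, F 0.438, G 8.405.
Webster allocation: A 100, B 2, C 10, D 10, E 4, F 0, G 8.
A has quota 98.658 (lower 98, upper 99) but receives 100 — outside the quota interval.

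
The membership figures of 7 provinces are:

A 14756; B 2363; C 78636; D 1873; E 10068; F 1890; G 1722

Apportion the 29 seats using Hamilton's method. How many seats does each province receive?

Total 111308; standard divisor 111308/29 ≈ 3838.207.
Standard quotas: A 3.8445, B 0.6157, C 20.4877, D 0.4880, E 2.6231, F 0.4924, G 0.4486.
Lower quotas: A 3, B 0, C 20, D 0, E 2, F 0, G 0 (sum 25, leaving 4 seats).
Remainders in descending order: A 0.8445, E 0.6231, B 0.6157, F 0.4924, D 0.4880, C 0.4877, G 0.4486.
The surplus seats go to A, E, B, F.

A 4, B 1, C 20, D 0, E 3, F 1, G 0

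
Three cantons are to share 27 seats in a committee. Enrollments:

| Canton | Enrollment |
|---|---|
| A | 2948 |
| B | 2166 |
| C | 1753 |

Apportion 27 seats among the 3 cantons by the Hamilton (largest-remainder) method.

Standard divisor: 6867 ÷ 27 ≈ 254.333.
Standard quotas: A 11.591, B 8.516, C 6.893.
Lower quotas: A 11, B 8, C 6 (sum 25, leaving 2 seats).
Remainders in descending order: C 0.893, A 0.591, B 0.516.
The surplus seats go to C, A.

A 12; B 8; C 7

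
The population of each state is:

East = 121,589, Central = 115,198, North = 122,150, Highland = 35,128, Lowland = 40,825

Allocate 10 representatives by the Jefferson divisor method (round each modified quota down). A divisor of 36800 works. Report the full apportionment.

With modified divisor 36800: modified quotas East 3.304, Central 3.130, North 3.319, Highland 0.955, Lowland 1.109.
Rounding down: East 3, Central 3, North 3, Highland 0, Lowland 1 (total 10).

East=3, Central=3, North=3, Highland=0, Lowland=1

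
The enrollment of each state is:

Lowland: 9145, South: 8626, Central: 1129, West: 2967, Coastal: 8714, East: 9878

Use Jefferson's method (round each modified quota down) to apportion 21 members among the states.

Lowland 5, South 5, Central 0, West 1, Coastal 5, East 5

Standard divisor 40459/21 ≈ 1926.619; standard quotas: Lowland 4.747, South 4.477, Central 0.586, West 1.540, Coastal 4.523, East 5.127.
Rounding down gives 4, 4, 0, 1, 4, 5 = 18 seats, so the divisor must be adjusted.
With modified divisor 1700: modified quotas Lowland 5.379, South 5.074, Central 0.664, West 1.745, Coastal 5.126, East 5.811.
Rounding down: Lowland 5, South 5, Central 0, West 1, Coastal 5, East 5 (total 21).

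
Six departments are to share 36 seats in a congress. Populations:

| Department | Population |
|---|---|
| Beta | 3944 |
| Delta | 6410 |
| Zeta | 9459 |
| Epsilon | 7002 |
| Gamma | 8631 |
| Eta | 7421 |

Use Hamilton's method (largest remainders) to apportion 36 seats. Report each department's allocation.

The standard divisor is 42867/36 ≈ 1190.75.
Standard quotas: Beta 3.3122, Delta 5.3832, Zeta 7.9437, Epsilon 5.8803, Gamma 7.2484, Eta 6.2322.
Lower quotas: Beta 3, Delta 5, Zeta 7, Epsilon 5, Gamma 7, Eta 6 (sum 33, leaving 3 seats).
Remainders in descending order: Zeta 0.9437, Epsilon 0.8803, Delta 0.3832, Beta 0.3122, Gamma 0.2484, Eta 0.2322.
Largest remainders: Zeta, Epsilon, Delta receive the extra seats.

Beta 3; Delta 6; Zeta 8; Epsilon 6; Gamma 7; Eta 6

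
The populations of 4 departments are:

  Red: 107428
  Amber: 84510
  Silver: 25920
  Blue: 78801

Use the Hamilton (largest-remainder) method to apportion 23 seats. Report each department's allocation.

The standard divisor is 296659/23 ≈ 12898.217.
Standard quotas: Red 8.3289, Amber 6.5521, Silver 2.0096, Blue 6.1094.
Lower quotas: Red 8, Amber 6, Silver 2, Blue 6 (sum 22, leaving 1 seat).
Remainders in descending order: Amber 0.5521, Red 0.3289, Blue 0.1094, Silver 0.0096.
Largest remainder: Amber receives the extra seat.

Red 8, Amber 7, Silver 2, Blue 6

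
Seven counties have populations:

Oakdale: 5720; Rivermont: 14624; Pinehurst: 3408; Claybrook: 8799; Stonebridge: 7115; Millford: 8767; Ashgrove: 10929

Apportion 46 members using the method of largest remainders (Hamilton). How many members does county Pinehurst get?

3

The standard divisor is 59362/46 ≈ 1290.478.
Standard quotas: Oakdale 4.4325, Rivermont 11.3322, Pinehurst 2.6409, Claybrook 6.8184, Stonebridge 5.5135, Millford 6.7936, Ashgrove 8.4690.
Lower quotas: Oakdale 4, Rivermont 11, Pinehurst 2, Claybrook 6, Stonebridge 5, Millford 6, Ashgrove 8 (sum 42, leaving 4 seats).
Remainders in descending order: Claybrook 0.8184, Millford 0.7936, Pinehurst 0.6409, Stonebridge 0.5135, Ashgrove 0.4690, Oakdale 0.4325, Rivermont 0.3322.
The surplus seats go to Claybrook, Millford, Pinehurst, Stonebridge.
Pinehurst receives 3.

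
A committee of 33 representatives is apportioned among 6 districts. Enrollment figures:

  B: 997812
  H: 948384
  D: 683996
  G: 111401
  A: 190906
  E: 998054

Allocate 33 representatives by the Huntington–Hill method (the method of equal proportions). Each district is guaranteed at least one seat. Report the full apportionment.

B 8, H 8, D 6, G 1, A 2, E 8

With divisor 121251: modified quotas B 8.229, H 7.822, D 5.641, G 0.919, A 1.574, E 8.231.
Geometric-mean thresholds: B √(8·9)=8.485, H √(7·8)=7.483, D √(5·6)=5.477, G (min 1), A √(1·2)=1.414, E √(8·9)=8.485.
Each quota rounded against its threshold gives B 8, H 8, D 6, G 1, A 2, E 8 (total 33).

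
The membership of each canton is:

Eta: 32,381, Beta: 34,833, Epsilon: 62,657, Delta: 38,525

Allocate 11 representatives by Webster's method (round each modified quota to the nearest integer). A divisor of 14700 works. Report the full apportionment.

Eta 2, Beta 2, Epsilon 4, Delta 3

With modified divisor 14700: modified quotas Eta 2.203, Beta 2.370, Epsilon 4.262, Delta 2.621.
Rounding to the nearest integer: Eta 2, Beta 2, Epsilon 4, Delta 3 (total 11).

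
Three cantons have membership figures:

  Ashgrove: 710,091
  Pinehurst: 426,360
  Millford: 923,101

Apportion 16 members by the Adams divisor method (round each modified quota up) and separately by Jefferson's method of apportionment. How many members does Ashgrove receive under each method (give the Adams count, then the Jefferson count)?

5 and 6

Adams: Ashgrove 5, Pinehurst 4, Millford 7.
Jefferson: Ashgrove 6, Pinehurst 3, Millford 7.
Ashgrove gets 5 under Adams and 6 under Jefferson.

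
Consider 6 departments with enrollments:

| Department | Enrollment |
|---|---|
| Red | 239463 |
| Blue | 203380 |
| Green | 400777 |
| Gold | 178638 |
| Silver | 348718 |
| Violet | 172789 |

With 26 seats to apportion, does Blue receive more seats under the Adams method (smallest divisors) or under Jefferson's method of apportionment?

Adams

Adams: Red 4, Blue 4, Green 6, Gold 3, Silver 6, Violet 3.
Jefferson: Red 4, Blue 3, Green 7, Gold 3, Silver 6, Violet 3.
Blue gets 4 under Adams and 3 under Jefferson.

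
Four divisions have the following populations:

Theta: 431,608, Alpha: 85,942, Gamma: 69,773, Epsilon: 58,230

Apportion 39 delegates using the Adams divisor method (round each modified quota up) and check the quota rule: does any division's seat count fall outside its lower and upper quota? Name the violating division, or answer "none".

Standard quotas: Theta 26.075, Alpha 5.192, Gamma 4.215, Epsilon 3.518.
Adams allocation: Theta 25, Alpha 5, Gamma 5, Epsilon 4.
Theta has quota 26.075 (lower 26, upper 27) but receives 25 — outside the quota interval.

Theta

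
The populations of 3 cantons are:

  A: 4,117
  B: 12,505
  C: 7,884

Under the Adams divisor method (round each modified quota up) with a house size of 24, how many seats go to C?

Standard divisor 24506/24 ≈ 1021.083; standard quotas: A 4.032, B 12.247, C 7.721.
Rounding up gives 5, 13, 8 = 26 seats, so the divisor must be adjusted.
With modified divisor 1100: modified quotas A 3.743, B 11.368, C 7.167.
Rounding up: A 4, B 12, C 8 (total 24).
C receives 8.

8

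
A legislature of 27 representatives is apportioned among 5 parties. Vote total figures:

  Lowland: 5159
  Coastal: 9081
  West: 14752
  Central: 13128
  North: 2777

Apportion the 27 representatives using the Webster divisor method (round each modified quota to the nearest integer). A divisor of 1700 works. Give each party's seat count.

With modified divisor 1700: modified quotas Lowland 3.035, Coastal 5.342, West 8.678, Central 7.722, North 1.634.
Rounding to the nearest integer: Lowland 3, Coastal 5, West 9, Central 8, North 2 (total 27).

Lowland: 3, Coastal: 5, West: 9, Central: 8, North: 2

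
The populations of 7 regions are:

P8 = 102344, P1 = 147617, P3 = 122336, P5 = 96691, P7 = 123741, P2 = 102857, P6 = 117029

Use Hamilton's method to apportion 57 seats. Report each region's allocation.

P8=7, P1=10, P3=9, P5=7, P7=9, P2=7, P6=8

Standard divisor: 812615 ÷ 57 ≈ 14256.404.
Standard quotas: P8 7.1788, P1 10.3544, P3 8.5811, P5 6.7823, P7 8.6797, P2 7.2148, P6 8.2089.
Lower quotas: P8 7, P1 10, P3 8, P5 6, P7 8, P2 7, P6 8 (sum 54, leaving 3 seats).
Remainders in descending order: P5 0.7823, P7 0.6797, P3 0.5811, P1 0.3544, P2 0.2148, P6 0.2089, P8 0.1788.
Largest remainders: P5, P7, P3 receive the extra seats.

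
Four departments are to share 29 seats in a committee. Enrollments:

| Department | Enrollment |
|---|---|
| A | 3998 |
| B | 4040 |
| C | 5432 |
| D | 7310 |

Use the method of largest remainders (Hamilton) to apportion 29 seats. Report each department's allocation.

Total 20780; standard divisor 20780/29 ≈ 716.552.
Standard quotas: A 5.5795, B 5.6381, C 7.5808, D 10.2016.
Lower quotas: A 5, B 5, C 7, D 10 (sum 27, leaving 2 seats).
Remainders in descending order: B 0.6381, C 0.5808, A 0.5795, D 0.2016.
Largest remainders: B, C receive the extra seats.

A: 5, B: 6, C: 8, D: 10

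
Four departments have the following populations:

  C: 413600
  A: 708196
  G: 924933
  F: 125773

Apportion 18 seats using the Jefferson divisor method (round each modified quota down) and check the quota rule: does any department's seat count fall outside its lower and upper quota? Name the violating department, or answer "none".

Standard quotas: C 3.427, A 5.868, G 7.663, F 1.042.
Jefferson allocation: C 3, A 6, G 8, F 1.
Every allocation lies between the lower and upper quota.

none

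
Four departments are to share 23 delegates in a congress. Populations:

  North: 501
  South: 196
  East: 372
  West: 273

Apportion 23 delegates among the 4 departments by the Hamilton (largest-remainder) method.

Total 1342; standard divisor 1342/23 ≈ 58.348.
Standard quotas: North 8.586, South 3.359, East 6.376, West 4.679.
Lower quotas: North 8, South 3, East 6, West 4 (sum 21, leaving 2 seats).
Remainders in descending order: West 0.679, North 0.586, East 0.376, South 0.359.
Largest remainders: West, North receive the extra seats.

North 9; South 3; East 6; West 5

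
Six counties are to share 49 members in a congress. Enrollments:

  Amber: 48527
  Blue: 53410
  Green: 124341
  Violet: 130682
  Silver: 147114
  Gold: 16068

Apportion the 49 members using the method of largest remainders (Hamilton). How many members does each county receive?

Amber 5, Blue 5, Green 12, Violet 12, Silver 14, Gold 1

Total 520142; standard divisor 520142/49 ≈ 10615.143.
Standard quotas: Amber 4.5715, Blue 5.0315, Green 11.7135, Violet 12.3109, Silver 13.8589, Gold 1.5137.
Lower quotas: Amber 4, Blue 5, Green 11, Violet 12, Silver 13, Gold 1 (sum 46, leaving 3 seats).
Remainders in descending order: Silver 0.8589, Green 0.7135, Amber 0.5715, Gold 0.5137, Violet 0.3109, Blue 0.0315.
The surplus seats go to Silver, Green, Amber.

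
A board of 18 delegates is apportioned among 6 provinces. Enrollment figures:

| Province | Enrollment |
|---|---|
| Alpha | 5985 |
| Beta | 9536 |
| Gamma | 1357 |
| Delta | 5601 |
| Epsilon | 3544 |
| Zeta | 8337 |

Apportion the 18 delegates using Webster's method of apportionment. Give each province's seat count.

Standard divisor 34360/18 ≈ 1908.889; standard quotas: Alpha 3.135, Beta 4.996, Gamma 0.711, Delta 2.934, Epsilon 1.857, Zeta 4.367.
Rounding to the nearest integer gives Alpha 3, Beta 5, Gamma 1, Delta 3, Epsilon 2, Zeta 4 — total 18, matching the house size, so no adjustment is needed.

Alpha 3, Beta 5, Gamma 1, Delta 3, Epsilon 2, Zeta 4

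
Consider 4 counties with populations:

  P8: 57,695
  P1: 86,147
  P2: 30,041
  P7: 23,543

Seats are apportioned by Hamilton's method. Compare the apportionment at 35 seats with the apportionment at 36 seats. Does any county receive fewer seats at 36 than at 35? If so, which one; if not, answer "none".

At 35 seats: P8 10, P1 15, P2 6, P7 4.
At 36 seats: P8 11, P1 16, P2 5, P7 4.
P2 drops from 6 to 5.

P2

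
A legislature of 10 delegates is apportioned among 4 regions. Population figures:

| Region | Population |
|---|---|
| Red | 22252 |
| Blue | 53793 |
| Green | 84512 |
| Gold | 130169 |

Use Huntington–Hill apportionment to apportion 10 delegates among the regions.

With divisor 31804: modified quotas Red 0.700, Blue 1.691, Green 2.657, Gold 4.093.
Geometric-mean thresholds: Red (min 1), Blue √(1·2)=1.414, Green √(2·3)=2.449, Gold √(4·5)=4.472.
Each quota rounded against its threshold gives Red 1, Blue 2, Green 3, Gold 4 (total 10).

Red: 1; Blue: 2; Green: 3; Gold: 4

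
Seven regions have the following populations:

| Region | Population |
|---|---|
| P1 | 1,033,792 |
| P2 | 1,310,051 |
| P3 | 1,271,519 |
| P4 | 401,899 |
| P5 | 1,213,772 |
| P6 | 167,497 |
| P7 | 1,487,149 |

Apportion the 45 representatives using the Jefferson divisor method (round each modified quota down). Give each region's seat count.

P1 7, P2 9, P3 8, P4 2, P5 8, P6 1, P7 10

Standard divisor 6885679/45 ≈ 153015.089; standard quotas: P1 6.756, P2 8.562, P3 8.310, P4 2.627, P5 7.932, P6 1.095, P7 9.719.
Rounding down gives 6, 8, 8, 2, 7, 1, 9 = 41 seats, so the divisor must be adjusted.
With modified divisor 143400: modified quotas P1 7.209, P2 9.136, P3 8.867, P4 2.803, P5 8.464, P6 1.168, P7 10.371.
Rounding down: P1 7, P2 9, P3 8, P4 2, P5 8, P6 1, P7 10 (total 45).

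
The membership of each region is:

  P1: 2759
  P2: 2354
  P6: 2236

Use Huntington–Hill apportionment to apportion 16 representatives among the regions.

With divisor 465: modified quotas P1 5.933, P2 5.062, P6 4.809.
Geometric-mean thresholds: P1 √(5·6)=5.477, P2 √(5·6)=5.477, P6 √(4·5)=4.472.
Each quota rounded against its threshold gives P1 6, P2 5, P6 5 (total 16).

P1 6; P2 5; P6 5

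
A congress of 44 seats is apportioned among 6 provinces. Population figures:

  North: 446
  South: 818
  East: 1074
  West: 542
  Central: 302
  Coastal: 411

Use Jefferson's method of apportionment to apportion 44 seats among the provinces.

Standard divisor 3593/44 ≈ 81.659; standard quotas: North 5.462, South 10.017, East 13.152, West 6.637, Central 3.698, Coastal 5.033.
Rounding down gives 5, 10, 13, 6, 3, 5 = 42 seats, so the divisor must be adjusted.
With modified divisor 76: modified quotas North 5.868, South 10.763, East 14.132, West 7.132, Central 3.974, Coastal 5.408.
Rounding down: North 5, South 10, East 14, West 7, Central 3, Coastal 5 (total 44).

North 5; South 10; East 14; West 7; Central 3; Coastal 5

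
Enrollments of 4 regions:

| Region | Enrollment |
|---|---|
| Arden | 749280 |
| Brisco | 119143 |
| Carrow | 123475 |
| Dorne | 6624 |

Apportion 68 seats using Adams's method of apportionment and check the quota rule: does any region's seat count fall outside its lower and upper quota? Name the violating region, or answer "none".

Arden

Standard quotas: Arden 51.026, Brisco 8.114, Carrow 8.409, Dorne 0.451.
Adams allocation: Arden 50, Brisco 8, Carrow 9, Dorne 1.
Arden has quota 51.026 (lower 51, upper 52) but receives 50 — outside the quota interval.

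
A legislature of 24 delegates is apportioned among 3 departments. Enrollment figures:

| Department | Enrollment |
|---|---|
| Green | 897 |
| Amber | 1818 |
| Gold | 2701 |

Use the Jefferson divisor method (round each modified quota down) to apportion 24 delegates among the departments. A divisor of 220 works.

Green 4, Amber 8, Gold 12

With modified divisor 220: modified quotas Green 4.077, Amber 8.264, Gold 12.277.
Rounding down: Green 4, Amber 8, Gold 12 (total 24).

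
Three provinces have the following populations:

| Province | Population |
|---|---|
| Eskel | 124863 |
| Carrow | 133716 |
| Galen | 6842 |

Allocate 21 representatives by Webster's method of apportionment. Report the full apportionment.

Eskel 10; Carrow 10; Galen 1

Standard divisor 265421/21 ≈ 12639.095; standard quotas: Eskel 9.879, Carrow 10.580, Galen 0.541.
Rounding to the nearest integer gives 10, 11, 1 = 22 seats, so the divisor must be adjusted.
With modified divisor 12900: modified quotas Eskel 9.679, Carrow 10.366, Galen 0.530.
Rounding to the nearest integer: Eskel 10, Carrow 10, Galen 1 (total 21).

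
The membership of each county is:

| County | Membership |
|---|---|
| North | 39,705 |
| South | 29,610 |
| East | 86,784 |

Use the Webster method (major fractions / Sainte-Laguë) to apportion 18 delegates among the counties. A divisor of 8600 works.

North 5, South 3, East 10

With modified divisor 8600: modified quotas North 4.617, South 3.443, East 10.091.
Rounding to the nearest integer: North 5, South 3, East 10 (total 18).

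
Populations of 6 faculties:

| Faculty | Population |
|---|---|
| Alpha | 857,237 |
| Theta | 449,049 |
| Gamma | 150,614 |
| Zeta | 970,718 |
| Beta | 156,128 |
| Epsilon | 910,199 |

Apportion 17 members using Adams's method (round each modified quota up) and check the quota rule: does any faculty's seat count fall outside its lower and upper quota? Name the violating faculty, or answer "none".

Standard quotas: Alpha 4.171, Theta 2.185, Gamma 0.733, Zeta 4.723, Beta 0.760, Epsilon 4.429.
Adams allocation: Alpha 4, Theta 2, Gamma 1, Zeta 5, Beta 1, Epsilon 4.
Every allocation lies between the lower and upper quota.

none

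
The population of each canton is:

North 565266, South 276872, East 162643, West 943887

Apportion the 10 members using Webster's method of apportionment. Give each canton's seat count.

North: 3, South: 1, East: 1, West: 5

Standard divisor 1948668/10 ≈ 194866.8; standard quotas: North 2.901, South 1.421, East 0.835, West 4.844.
Rounding to the nearest integer gives North 3, South 1, East 1, West 5 — total 10, matching the house size, so no adjustment is needed.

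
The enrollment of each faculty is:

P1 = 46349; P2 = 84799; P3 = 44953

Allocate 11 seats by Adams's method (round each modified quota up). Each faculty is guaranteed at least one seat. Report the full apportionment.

Standard divisor 176101/11 ≈ 16009.182; standard quotas: P1 2.895, P2 5.297, P3 2.808.
Rounding up gives 3, 6, 3 = 12 seats, so the divisor must be adjusted.
With modified divisor 19100: modified quotas P1 2.427, P2 4.440, P3 2.354.
Rounding up: P1 3, P2 5, P3 3 (total 11).

P1=3; P2=5; P3=3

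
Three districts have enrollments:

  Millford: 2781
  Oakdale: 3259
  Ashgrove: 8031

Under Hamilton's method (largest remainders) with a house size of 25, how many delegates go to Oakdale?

Standard divisor: 14071 ÷ 25 ≈ 562.84.
Standard quotas: Millford 4.9410, Oakdale 5.7903, Ashgrove 14.2687.
Lower quotas: Millford 4, Oakdale 5, Ashgrove 14 (sum 23, leaving 2 seats).
Remainders in descending order: Millford 0.9410, Oakdale 0.7903, Ashgrove 0.2687.
The surplus seats go to Millford, Oakdale.
Oakdale receives 6.

6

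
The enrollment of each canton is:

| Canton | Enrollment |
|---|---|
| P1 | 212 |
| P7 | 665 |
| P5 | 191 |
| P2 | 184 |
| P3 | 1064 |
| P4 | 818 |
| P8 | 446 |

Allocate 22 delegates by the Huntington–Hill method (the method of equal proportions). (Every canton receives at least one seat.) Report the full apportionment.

With divisor 157: modified quotas P1 1.350, P7 4.236, P5 1.217, P2 1.172, P3 6.777, P4 5.210, P8 2.841.
Geometric-mean thresholds: P1 √(1·2)=1.414, P7 √(4·5)=4.472, P5 √(1·2)=1.414, P2 √(1·2)=1.414, P3 √(6·7)=6.481, P4 √(5·6)=5.477, P8 √(2·3)=2.449.
Each quota rounded against its threshold gives P1 1, P7 4, P5 1, P2 1, P3 7, P4 5, P8 3 (total 22).

P1=1, P7=4, P5=1, P2=1, P3=7, P4=5, P8=3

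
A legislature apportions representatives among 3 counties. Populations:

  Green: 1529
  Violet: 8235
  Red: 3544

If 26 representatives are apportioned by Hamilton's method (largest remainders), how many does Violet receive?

16

Standard divisor: 13308 ÷ 26 ≈ 511.846.
Standard quotas: Green 2.9872, Violet 16.0888, Red 6.9240.
Lower quotas: Green 2, Violet 16, Red 6 (sum 24, leaving 2 seats).
Remainders in descending order: Green 0.9872, Red 0.9240, Violet 0.0888.
The surplus seats go to Green, Red.
Violet receives 16.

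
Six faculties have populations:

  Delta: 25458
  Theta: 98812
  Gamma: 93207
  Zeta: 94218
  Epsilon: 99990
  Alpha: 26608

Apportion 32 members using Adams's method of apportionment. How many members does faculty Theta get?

Standard divisor 438293/32 ≈ 13696.656; standard quotas: Delta 1.859, Theta 7.214, Gamma 6.805, Zeta 6.879, Epsilon 7.300, Alpha 1.943.
Rounding up gives 2, 8, 7, 7, 8, 2 = 34 seats, so the divisor must be adjusted.
With modified divisor 14900: modified quotas Delta 1.709, Theta 6.632, Gamma 6.256, Zeta 6.323, Epsilon 6.711, Alpha 1.786.
Rounding up: Delta 2, Theta 7, Gamma 7, Zeta 7, Epsilon 7, Alpha 2 (total 32).
Theta receives 7.

7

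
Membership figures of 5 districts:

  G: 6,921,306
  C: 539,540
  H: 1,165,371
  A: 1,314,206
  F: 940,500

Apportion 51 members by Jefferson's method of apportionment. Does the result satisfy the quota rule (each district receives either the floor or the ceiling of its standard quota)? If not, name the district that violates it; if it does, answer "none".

Standard quotas: G 32.441, C 2.529, H 5.462, A 6.160, F 4.408.
Jefferson allocation: G 34, C 2, H 5, A 6, F 4.
G has quota 32.441 (lower 32, upper 33) but receives 34 — outside the quota interval.

G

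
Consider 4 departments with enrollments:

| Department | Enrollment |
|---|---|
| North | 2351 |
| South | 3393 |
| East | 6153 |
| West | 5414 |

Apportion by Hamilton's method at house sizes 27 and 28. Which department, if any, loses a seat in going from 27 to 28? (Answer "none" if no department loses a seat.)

none

At 27 seats: North 4, South 5, East 10, West 8.
At 28 seats: North 4, South 5, East 10, West 9.
No department's allocation decreased.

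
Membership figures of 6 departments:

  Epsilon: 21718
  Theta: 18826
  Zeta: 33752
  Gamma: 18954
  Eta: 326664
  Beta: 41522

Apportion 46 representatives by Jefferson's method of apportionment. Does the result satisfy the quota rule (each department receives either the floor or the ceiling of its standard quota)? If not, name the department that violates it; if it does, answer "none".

Eta

Standard quotas: Epsilon 2.165, Theta 1.877, Zeta 3.365, Gamma 1.890, Eta 32.565, Beta 4.139.
Jefferson allocation: Epsilon 2, Theta 1, Zeta 3, Gamma 2, Eta 34, Beta 4.
Eta has quota 32.565 (lower 32, upper 33) but receives 34 — outside the quota interval.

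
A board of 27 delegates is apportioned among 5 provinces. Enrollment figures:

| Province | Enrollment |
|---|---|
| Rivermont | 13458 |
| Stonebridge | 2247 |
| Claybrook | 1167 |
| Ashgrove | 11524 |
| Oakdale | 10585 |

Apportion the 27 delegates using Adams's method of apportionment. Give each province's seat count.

Standard divisor 38981/27 ≈ 1443.741; standard quotas: Rivermont 9.322, Stonebridge 1.556, Claybrook 0.808, Ashgrove 7.982, Oakdale 7.332.
Rounding up gives 10, 2, 1, 8, 8 = 29 seats, so the divisor must be adjusted.
With modified divisor 1600: modified quotas Rivermont 8.411, Stonebridge 1.404, Claybrook 0.729, Ashgrove 7.202, Oakdale 6.616.
Rounding up: Rivermont 9, Stonebridge 2, Claybrook 1, Ashgrove 8, Oakdale 7 (total 27).

Rivermont=9, Stonebridge=2, Claybrook=1, Ashgrove=8, Oakdale=7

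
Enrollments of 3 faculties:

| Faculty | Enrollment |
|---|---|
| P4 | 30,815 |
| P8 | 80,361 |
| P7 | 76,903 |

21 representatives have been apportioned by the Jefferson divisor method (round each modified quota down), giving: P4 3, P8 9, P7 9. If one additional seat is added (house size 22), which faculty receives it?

P8

Priority for the next seat is population ÷ (current seats + 1).
Priorities: P4 7703.750, P8 8036.100, P7 7690.300.
Highest priority: P8.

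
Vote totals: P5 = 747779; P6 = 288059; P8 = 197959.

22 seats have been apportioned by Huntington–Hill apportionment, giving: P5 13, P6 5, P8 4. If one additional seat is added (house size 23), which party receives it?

P5

Priority for the next seat is population ÷ (√(s·(s+1))).
Priorities: P5 55429.067, P6 52592.137, P8 44264.978.
Highest priority: P5.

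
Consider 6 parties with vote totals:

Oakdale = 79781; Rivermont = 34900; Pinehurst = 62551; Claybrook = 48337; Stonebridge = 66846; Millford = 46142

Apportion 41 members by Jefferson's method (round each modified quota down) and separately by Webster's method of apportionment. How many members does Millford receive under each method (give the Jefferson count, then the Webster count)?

5 and 6

Jefferson: Oakdale 10, Rivermont 4, Pinehurst 8, Claybrook 6, Stonebridge 8, Millford 5.
Webster: Oakdale 10, Rivermont 4, Pinehurst 7, Claybrook 6, Stonebridge 8, Millford 6.
Millford gets 5 under Jefferson and 6 under Webster.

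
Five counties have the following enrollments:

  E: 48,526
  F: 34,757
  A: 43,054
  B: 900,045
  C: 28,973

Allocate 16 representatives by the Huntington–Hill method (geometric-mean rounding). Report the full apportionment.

With divisor 75200: modified quotas E 0.645, F 0.462, A 0.573, B 11.969, C 0.385.
Geometric-mean thresholds: E (min 1), F (min 1), A (min 1), B √(11·12)=11.489, C (min 1).
Each quota rounded against its threshold gives E 1, F 1, A 1, B 12, C 1 (total 16).

E=1; F=1; A=1; B=12; C=1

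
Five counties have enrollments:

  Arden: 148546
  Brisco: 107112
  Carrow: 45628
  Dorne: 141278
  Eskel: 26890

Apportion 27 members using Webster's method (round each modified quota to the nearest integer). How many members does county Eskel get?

Standard divisor 469454/27 ≈ 17387.185; standard quotas: Arden 8.543, Brisco 6.160, Carrow 2.624, Dorne 8.125, Eskel 1.547.
Rounding to the nearest integer gives 9, 6, 3, 8, 2 = 28 seats, so the divisor must be adjusted.
With modified divisor 17611.2: modified quotas Arden 8.435, Brisco 6.082, Carrow 2.591, Dorne 8.022, Eskel 1.527.
Rounding to the nearest integer: Arden 8, Brisco 6, Carrow 3, Dorne 8, Eskel 2 (total 27).
Eskel receives 2.

2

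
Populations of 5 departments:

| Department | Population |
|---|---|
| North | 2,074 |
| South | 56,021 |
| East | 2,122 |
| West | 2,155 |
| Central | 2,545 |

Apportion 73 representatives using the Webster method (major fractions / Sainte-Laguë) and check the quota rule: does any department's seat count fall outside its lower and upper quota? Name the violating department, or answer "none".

South

Standard quotas: North 2.332, South 62.996, East 2.386, West 2.423, Central 2.862.
Webster allocation: North 2, South 64, East 2, West 2, Central 3.
South has quota 62.996 (lower 62, upper 63) but receives 64 — outside the quota interval.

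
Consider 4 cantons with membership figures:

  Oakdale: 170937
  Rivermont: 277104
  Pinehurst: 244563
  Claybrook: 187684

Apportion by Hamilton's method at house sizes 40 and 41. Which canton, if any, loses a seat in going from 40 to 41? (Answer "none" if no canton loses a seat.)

At 40 seats: Oakdale 8, Rivermont 13, Pinehurst 11, Claybrook 8.
At 41 seats: Oakdale 8, Rivermont 13, Pinehurst 11, Claybrook 9.
No canton's allocation decreased.

none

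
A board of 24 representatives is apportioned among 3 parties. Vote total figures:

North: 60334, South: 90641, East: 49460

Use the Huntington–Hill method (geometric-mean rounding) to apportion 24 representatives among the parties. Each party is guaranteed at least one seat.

North=7; South=11; East=6

With divisor 8352: modified quotas North 7.224, South 10.853, East 5.922.
Geometric-mean thresholds: North √(7·8)=7.483, South √(10·11)=10.488, East √(5·6)=5.477.
Each quota rounded against its threshold gives North 7, South 11, East 6 (total 24).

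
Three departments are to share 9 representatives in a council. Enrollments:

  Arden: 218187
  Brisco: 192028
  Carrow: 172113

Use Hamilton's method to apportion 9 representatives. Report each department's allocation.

Arden 3; Brisco 3; Carrow 3

Standard divisor: 582328 ÷ 9 ≈ 64703.111.
Standard quotas: Arden 3.3721, Brisco 2.9678, Carrow 2.6600.
Lower quotas: Arden 3, Brisco 2, Carrow 2 (sum 7, leaving 2 seats).
Remainders in descending order: Brisco 0.9678, Carrow 0.6600, Arden 0.3721.
Largest remainders: Brisco, Carrow receive the extra seats.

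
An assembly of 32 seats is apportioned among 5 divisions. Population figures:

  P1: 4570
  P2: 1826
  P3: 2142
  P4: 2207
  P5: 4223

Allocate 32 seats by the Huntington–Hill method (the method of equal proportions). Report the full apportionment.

P1 10; P2 4; P3 4; P4 5; P5 9

With divisor 480: modified quotas P1 9.521, P2 3.804, P3 4.463, P4 4.598, P5 8.798.
Geometric-mean thresholds: P1 √(9·10)=9.487, P2 √(3·4)=3.464, P3 √(4·5)=4.472, P4 √(4·5)=4.472, P5 √(8·9)=8.485.
Each quota rounded against its threshold gives P1 10, P2 4, P3 4, P4 5, P5 9 (total 32).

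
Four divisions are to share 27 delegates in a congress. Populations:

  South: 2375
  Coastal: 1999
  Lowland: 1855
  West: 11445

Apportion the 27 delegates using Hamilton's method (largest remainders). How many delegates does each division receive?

The standard divisor is 17674/27 ≈ 654.593.
Standard quotas: South 3.6282, Coastal 3.0538, Lowland 2.8338, West 17.4842.
Lower quotas: South 3, Coastal 3, Lowland 2, West 17 (sum 25, leaving 2 seats).
Remainders in descending order: Lowland 0.8338, South 0.6282, West 0.4842, Coastal 0.0538.
The surplus seats go to Lowland, South.

South 4, Coastal 3, Lowland 3, West 17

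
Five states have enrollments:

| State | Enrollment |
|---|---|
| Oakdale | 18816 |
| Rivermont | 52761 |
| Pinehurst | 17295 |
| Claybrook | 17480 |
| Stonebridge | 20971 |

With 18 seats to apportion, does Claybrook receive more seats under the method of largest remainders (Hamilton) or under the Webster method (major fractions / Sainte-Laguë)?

Hamilton: Oakdale 3, Rivermont 7, Pinehurst 2, Claybrook 3, Stonebridge 3.
Webster: Oakdale 3, Rivermont 8, Pinehurst 2, Claybrook 2, Stonebridge 3.
Claybrook gets 3 under Hamilton and 2 under Webster.

Hamilton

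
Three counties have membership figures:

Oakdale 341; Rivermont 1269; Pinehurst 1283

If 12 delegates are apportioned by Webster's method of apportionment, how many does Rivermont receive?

5

Standard divisor 2893/12 ≈ 241.083; standard quotas: Oakdale 1.414, Rivermont 5.264, Pinehurst 5.322.
Rounding to the nearest integer gives 1, 5, 5 = 11 seats, so the divisor must be adjusted.
With modified divisor 232: modified quotas Oakdale 1.470, Rivermont 5.470, Pinehurst 5.530.
Rounding to the nearest integer: Oakdale 1, Rivermont 5, Pinehurst 6 (total 12).
Rivermont receives 5.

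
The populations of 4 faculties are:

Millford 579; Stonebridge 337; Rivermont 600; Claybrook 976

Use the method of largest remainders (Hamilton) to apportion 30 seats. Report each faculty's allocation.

Millford: 7, Stonebridge: 4, Rivermont: 7, Claybrook: 12

Standard divisor: 2492 ÷ 30 ≈ 83.067.
Standard quotas: Millford 6.970, Stonebridge 4.057, Rivermont 7.223, Claybrook 11.750.
Lower quotas: Millford 6, Stonebridge 4, Rivermont 7, Claybrook 11 (sum 28, leaving 2 seats).
Remainders in descending order: Millford 0.970, Claybrook 0.750, Rivermont 0.223, Stonebridge 0.057.
The surplus seats go to Millford, Claybrook.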